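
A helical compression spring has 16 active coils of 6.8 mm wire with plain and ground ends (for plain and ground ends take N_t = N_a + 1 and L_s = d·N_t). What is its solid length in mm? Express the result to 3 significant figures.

plain and ground ends: N_t = N_a + 1 = 16 + 1 = 17
L_s = d·N_t = 6.8 × 17 = 115.6 mm

116 mm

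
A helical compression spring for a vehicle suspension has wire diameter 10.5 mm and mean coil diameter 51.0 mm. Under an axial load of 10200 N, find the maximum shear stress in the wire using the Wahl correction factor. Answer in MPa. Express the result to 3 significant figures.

Spring index C = D/d = 51.0/10.5 = 4.8571
K_W = (4C−1)/(4C−4) + 0.615/C = 18.429/15.429 + 0.1266 = 1.3211
τ₀ = 8FD/(πd³) = 8·10200·51.0/(π·10.5³) = 4.1616e+06/3636.8 = 1144.3 MPa
τ_max = K·τ₀ = 1.3211 × 1144.3 = 1511.7 MPa

1510 MPa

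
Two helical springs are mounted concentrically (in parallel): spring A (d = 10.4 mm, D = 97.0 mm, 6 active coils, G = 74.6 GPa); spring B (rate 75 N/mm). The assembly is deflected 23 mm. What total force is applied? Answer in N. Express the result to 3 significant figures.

k_A = Gd⁴/(8D³N_a) = (74.6×10³)(10.4⁴)/(8·97.0³·6) = 19.921 N/mm
Parallel: k_eq = 19.921 + 75 = 94.921 N/mm
F = k_eq·δ = 94.921·23 = 2183.2 N

2180 N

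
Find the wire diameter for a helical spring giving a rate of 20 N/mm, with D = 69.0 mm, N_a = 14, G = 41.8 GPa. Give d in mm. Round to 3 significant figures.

11.5 mm

d = (8D³N_a·k / G)^(1/4) = (8·69.0³·14·20 / (41.8×10³))^0.25
  = (17604)^0.25 = 11.5187 mm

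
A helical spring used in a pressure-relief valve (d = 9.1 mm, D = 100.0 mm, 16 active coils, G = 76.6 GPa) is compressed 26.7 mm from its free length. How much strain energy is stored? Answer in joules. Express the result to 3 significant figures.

k = Gd⁴/(8D³N_a) = (76.6×10³)(9.1⁴)/(8·100.0³·16) = 4.1038 N/mm
U = ½kδ² = 0.5 × 4.1038 × 26.7² = 1462.8 N·mm = 1.4628 J

1.46 J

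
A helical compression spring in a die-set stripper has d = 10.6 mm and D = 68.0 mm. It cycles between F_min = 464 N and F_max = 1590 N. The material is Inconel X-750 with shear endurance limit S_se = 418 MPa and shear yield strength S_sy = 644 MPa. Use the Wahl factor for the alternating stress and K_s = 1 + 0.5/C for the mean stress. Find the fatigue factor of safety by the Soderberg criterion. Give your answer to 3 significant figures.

2.03

C = D/d = 68.0/10.6 = 6.4151; K_W = (4C−1)/(4C−4)+0.615/C = 1.2344; K_s = 1+0.5/C = 1.0779
F_a = (F_max−F_min)/2 = 563 N; F_m = (F_max+F_min)/2 = 1027 N
τ_a = K_W·8F_aD/(πd³) = 1.2344 × 81.854 = 101.04 MPa
τ_m = K_s·8F_mD/(πd³) = 1.0779 × 149.31 = 160.95 MPa
Soderberg: 1/n_f = τ_a/S_se + τ_m/S_sy = 101.04/418 + 160.95/644 = 0.24172 + 0.24993 = 0.49164
n_f = 1/0.49164 = 2.034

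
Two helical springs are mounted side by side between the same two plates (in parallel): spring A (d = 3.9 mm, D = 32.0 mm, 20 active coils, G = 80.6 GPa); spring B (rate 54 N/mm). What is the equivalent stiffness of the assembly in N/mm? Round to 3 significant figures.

k_A = Gd⁴/(8D³N_a) = (80.6×10³)(3.9⁴)/(8·32.0³·20) = 3.5565 N/mm
Parallel: k_eq = 3.5565 + 54 = 57.557 N/mm

57.6 N/mm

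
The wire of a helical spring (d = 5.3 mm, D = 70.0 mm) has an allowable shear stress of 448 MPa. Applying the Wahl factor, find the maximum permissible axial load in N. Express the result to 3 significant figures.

C = D/d = 70.0/5.3 = 13.2075
K_W = (4C−1)/(4C−4) + 0.615/C = 51.830/48.830 + 0.0466 = 1.1080
τ_max = K·8FD/(πd³) → F_max = τ_allow·πd³/(8DK)
F_max = 448·π·5.3³/(8·70.0·1.1080) = 2.0953e+05/620.48 = 337.7 N

338 N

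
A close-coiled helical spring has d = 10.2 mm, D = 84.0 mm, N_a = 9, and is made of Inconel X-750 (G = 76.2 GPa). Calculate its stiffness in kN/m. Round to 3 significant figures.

k = Gd⁴/(8D³N_a) = (76.2×10³ × 10.2⁴) / (8 × 84.0³ × 9)
  = 8.24813e+08 / 4.26747e+07 = 19.328 N/mm

19.3 kN/m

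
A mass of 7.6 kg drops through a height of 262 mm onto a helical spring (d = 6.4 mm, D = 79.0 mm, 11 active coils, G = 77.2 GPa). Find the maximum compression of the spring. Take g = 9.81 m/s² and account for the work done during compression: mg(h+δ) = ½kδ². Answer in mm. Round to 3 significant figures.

142 mm

k = Gd⁴/(8D³N_a) = (77.2×10³)(6.4⁴)/(8·79.0³·11) = 2.9852 N/mm
W = mg = 7.6 × 9.81 = 74.556 N
½kδ² − Wδ − Wh = 0 → δ = (W + √(W² + 2kWh))/k
δ = (74.556 + √(5558.6 + 116624))/2.9852 = (74.556 + 349.55)/2.9852 = 142.07 mm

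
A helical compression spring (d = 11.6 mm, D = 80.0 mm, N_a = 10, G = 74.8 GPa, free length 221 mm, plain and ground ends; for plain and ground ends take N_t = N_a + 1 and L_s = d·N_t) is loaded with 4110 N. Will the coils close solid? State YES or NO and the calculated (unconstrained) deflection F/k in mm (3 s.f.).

k = Gd⁴/(8D³N_a) = (74.8×10³)(11.6⁴)/(8·80.0³·10) = 33.065 N/mm
N_t = 11; L_s = 11.6·11 = 127.6 mm; δ_solid = L₀ − L_s = 221 − 127.6 = 93.4 mm
δ = F/k = 4110/33.065 = 124.3 mm
δ ≥ δ_solid → spring goes solid

YES, δ = 124 mm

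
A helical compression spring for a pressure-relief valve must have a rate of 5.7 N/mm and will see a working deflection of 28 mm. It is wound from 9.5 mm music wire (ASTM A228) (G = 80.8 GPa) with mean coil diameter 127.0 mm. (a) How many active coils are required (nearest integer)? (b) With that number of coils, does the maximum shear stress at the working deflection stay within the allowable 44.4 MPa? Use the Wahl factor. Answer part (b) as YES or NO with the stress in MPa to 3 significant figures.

(a) 7 coils; (b) NO, τ_max = 67.1 MPa

N_a = Gd⁴/(8D³k) = (80.8×10³)(9.5⁴)/(8·127.0³·5.7) = 7.046 → N_a = 7
Actual rate k = Gd⁴/(8D³·7) = 5.7373 N/mm
Working load F = kδ = 5.7373·28 = 160.64 N
C = 127.0/9.5 = 13.3684; K_W = (4C−1)/(4C−4)+0.615/C = 1.1066
τ_max = K_W·8FD/(πd³) = 1.1066·60.595 = 67.057 MPa
τ_max > 44.4 MPa → exceeds allowable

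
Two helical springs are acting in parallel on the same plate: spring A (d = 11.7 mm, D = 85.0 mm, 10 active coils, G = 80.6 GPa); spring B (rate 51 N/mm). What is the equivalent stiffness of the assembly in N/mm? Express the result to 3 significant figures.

k_A = Gd⁴/(8D³N_a) = (80.6×10³)(11.7⁴)/(8·85.0³·10) = 30.742 N/mm
Parallel: k_eq = 30.742 + 51 = 81.742 N/mm

81.7 N/mm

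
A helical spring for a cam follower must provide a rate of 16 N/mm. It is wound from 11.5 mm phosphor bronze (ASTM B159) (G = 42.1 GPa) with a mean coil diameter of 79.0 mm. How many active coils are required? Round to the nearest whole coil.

N_a = Gd⁴/(8D³k) = (42.1×10³ × 11.5⁴)/(8 × 79.0³ × 16)
    = 7.36332e+08 / 6.3109e+07 = 11.67 → 12 coils

12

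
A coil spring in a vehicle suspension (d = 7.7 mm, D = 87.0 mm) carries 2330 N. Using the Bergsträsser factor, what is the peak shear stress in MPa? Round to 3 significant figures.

Spring index C = D/d = 87.0/7.7 = 11.2987
K_B = (4C+2)/(4C−3) = 47.195/42.195 = 1.1185
τ₀ = 8FD/(πd³) = 8·2330·87.0/(π·7.7³) = 1.62168e+06/1434.2 = 1130.7 MPa
τ_max = K·τ₀ = 1.1185 × 1130.7 = 1264.7 MPa

1260 MPa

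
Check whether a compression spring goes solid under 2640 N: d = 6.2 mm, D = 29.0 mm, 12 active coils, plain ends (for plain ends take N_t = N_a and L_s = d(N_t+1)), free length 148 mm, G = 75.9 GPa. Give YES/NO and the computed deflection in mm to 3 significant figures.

NO, δ = 55.1 mm

k = Gd⁴/(8D³N_a) = (75.9×10³)(6.2⁴)/(8·29.0³·12) = 47.901 N/mm
N_t = 12; L_s = 6.2·13 = 80.6 mm; δ_solid = L₀ − L_s = 148 − 80.6 = 67.4 mm
δ = F/k = 2640/47.901 = 55.114 mm
δ < δ_solid → spring does not go solid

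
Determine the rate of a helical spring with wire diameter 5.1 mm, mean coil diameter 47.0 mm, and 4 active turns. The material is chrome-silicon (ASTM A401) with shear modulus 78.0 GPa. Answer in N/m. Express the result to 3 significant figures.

k = Gd⁴/(8D³N_a) = (78.0×10³ × 5.1⁴) / (8 × 47.0³ × 4)
  = 5.27686e+07 / 3.32234e+06 = 15.883 N/mm = 15883 N/m

15900 N/m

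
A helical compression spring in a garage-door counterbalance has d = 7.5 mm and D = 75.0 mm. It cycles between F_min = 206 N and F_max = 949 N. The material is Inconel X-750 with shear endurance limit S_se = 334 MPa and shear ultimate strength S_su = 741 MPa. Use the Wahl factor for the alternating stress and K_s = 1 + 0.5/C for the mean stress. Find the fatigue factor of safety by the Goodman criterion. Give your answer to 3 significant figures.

1.06

C = D/d = 75.0/7.5 = 10.0000; K_W = (4C−1)/(4C−4)+0.615/C = 1.1448; K_s = 1+0.5/C = 1.0500
F_a = (F_max−F_min)/2 = 371.5 N; F_m = (F_max+F_min)/2 = 577.5 N
τ_a = K_W·8F_aD/(πd³) = 1.1448 × 168.18 = 192.54 MPa
τ_m = K_s·8F_mD/(πd³) = 1.0500 × 261.44 = 274.51 MPa
Goodman: 1/n_f = τ_a/S_se + τ_m/S_su = 192.54/334 + 274.51/741 = 0.57646 + 0.37046 = 0.94692
n_f = 1/0.94692 = 1.056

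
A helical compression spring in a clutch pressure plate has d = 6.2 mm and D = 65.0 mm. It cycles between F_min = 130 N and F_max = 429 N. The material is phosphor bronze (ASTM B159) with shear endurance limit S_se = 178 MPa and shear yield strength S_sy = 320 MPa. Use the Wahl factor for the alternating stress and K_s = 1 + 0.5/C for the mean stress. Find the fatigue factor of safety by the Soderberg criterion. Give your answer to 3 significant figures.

C = D/d = 65.0/6.2 = 10.4839; K_W = (4C−1)/(4C−4)+0.615/C = 1.1377; K_s = 1+0.5/C = 1.0477
F_a = (F_max−F_min)/2 = 149.5 N; F_m = (F_max+F_min)/2 = 279.5 N
τ_a = K_W·8F_aD/(πd³) = 1.1377 × 103.83 = 118.13 MPa
τ_m = K_s·8F_mD/(πd³) = 1.0477 × 194.12 = 203.37 MPa
Soderberg: 1/n_f = τ_a/S_se + τ_m/S_sy = 118.13/178 + 203.37/320 = 0.66366 + 0.63554 = 1.2992
n_f = 1/1.2992 = 0.7697

0.770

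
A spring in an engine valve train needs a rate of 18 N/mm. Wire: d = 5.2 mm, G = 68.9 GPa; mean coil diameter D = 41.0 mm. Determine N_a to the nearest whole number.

N_a = Gd⁴/(8D³k) = (68.9×10³ × 5.2⁴)/(8 × 41.0³ × 18)
    = 5.0377e+07 / 9.92462e+06 = 5.076 → 5 coils

5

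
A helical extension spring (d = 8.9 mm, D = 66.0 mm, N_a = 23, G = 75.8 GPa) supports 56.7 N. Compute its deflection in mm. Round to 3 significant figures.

6.31 mm

k = Gd⁴/(8D³N_a) = (75.8×10³)(8.9⁴)/(8·66.0³·23) = 8.9904 N/mm
δ = F/k = 56.7 / 8.9904 = 6.3067 mm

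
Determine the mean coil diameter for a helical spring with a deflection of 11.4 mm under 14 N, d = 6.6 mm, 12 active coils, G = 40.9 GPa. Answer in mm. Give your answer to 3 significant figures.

87.0 mm

Required rate k = F/δ = 14/11.4 = 1.2281 N/mm
D = (Gd⁴/(8N_a·k))^(1/3) = (40.9×10³·6.6⁴/(8·12·1.2281))^(1/3)
  = (658271)^(1/3) = 86.9898 mm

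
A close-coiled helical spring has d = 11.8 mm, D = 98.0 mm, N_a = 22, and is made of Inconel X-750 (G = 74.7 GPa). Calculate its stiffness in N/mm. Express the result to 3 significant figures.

8.74 N/mm

k = Gd⁴/(8D³N_a) = (74.7×10³ × 11.8⁴) / (8 × 98.0³ × 22)
  = 1.44827e+09 / 1.6565e+08 = 8.7429 N/mm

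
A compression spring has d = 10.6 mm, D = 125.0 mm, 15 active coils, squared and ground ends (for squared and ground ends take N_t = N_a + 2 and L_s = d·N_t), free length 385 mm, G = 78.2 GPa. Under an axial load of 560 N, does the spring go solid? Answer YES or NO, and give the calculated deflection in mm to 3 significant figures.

NO, δ = 133 mm

k = Gd⁴/(8D³N_a) = (78.2×10³)(10.6⁴)/(8·125.0³·15) = 4.2123 N/mm
N_t = 17; L_s = 10.6·17 = 180.2 mm; δ_solid = L₀ − L_s = 385 − 180.2 = 204.8 mm
δ = F/k = 560/4.2123 = 132.94 mm
δ < δ_solid → spring does not go solid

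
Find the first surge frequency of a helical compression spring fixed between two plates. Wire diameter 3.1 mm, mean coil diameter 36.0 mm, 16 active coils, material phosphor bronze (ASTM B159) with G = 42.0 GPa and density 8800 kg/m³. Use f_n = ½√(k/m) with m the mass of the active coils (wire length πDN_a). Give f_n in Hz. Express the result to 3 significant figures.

k = Gd⁴/(8D³N_a) = (42.0×10³)(3.1⁴)/(8·36.0³·16) = 0.6495 N/mm = 649.5 N/m
Wire length L = πDN_a = π·36.0·16 = 1809.6 mm
m = ρ·(πd²/4)·L = 8800 × 7.5477×10⁻⁶ m² × 1.8096 m = 0.12019 kg
f_n = ½√(k/m) = 0.5·√(649.5/0.12019) = 0.5·√(5403.9) = 36.756 Hz

36.8 Hz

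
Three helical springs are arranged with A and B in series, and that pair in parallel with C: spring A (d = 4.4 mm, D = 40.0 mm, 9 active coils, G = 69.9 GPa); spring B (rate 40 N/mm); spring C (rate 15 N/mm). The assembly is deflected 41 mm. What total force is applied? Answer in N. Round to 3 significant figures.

k_A = Gd⁴/(8D³N_a) = (69.9×10³)(4.4⁴)/(8·40.0³·9) = 5.6856 N/mm
Springs A,B series: k_AB = 1/(1/5.6856+1/40) = 4.978 N/mm; parallel with C: k_eq = 4.978+15 = 19.978 N/mm
F = k_eq·δ = 19.978·41 = 819.1 N

819 N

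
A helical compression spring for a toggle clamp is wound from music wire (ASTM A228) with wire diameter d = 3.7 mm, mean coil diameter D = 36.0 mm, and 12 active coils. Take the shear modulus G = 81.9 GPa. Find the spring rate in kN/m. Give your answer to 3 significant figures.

k = Gd⁴/(8D³N_a) = (81.9×10³ × 3.7⁴) / (8 × 36.0³ × 12)
  = 1.53494e+07 / 4.47898e+06 = 3.427 N/mm

3.43 kN/m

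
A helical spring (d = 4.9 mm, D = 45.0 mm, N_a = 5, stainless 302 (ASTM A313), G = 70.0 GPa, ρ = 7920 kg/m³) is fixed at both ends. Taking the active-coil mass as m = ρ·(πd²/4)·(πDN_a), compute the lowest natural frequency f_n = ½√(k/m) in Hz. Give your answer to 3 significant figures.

162 Hz

k = Gd⁴/(8D³N_a) = (70.0×10³)(4.9⁴)/(8·45.0³·5) = 11.071 N/mm = 11071 N/m
Wire length L = πDN_a = π·45.0·5 = 706.86 mm
m = ρ·(πd²/4)·L = 7920 × 18.857×10⁻⁶ m² × 0.70686 m = 0.10557 kg
f_n = ½√(k/m) = 0.5·√(11071/0.10557) = 0.5·√(1.0487e+05) = 161.92 Hz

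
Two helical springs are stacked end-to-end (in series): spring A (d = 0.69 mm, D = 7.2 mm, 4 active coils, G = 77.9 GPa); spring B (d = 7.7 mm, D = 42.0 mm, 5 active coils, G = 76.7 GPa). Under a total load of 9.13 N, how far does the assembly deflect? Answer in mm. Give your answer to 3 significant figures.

k_A = Gd⁴/(8D³N_a) = (77.9×10³)(0.69⁴)/(8·7.2³·4) = 1.4784 N/mm
k_B = Gd⁴/(8D³N_a) = (76.7×10³)(7.7⁴)/(8·42.0³·5) = 90.981 N/mm
Series: 1/k_eq = 1/1.4784 + 1/90.981 = 0.68741; k_eq = 1.4547 N/mm
δ = F/k_eq = 9.13/1.4547 = 6.276 mm

6.28 mm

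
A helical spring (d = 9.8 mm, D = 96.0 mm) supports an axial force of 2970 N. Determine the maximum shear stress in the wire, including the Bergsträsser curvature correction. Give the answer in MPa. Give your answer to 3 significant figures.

Spring index C = D/d = 96.0/9.8 = 9.7959
K_B = (4C+2)/(4C−3) = 41.184/36.184 = 1.1382
τ₀ = 8FD/(πd³) = 8·2970·96.0/(π·9.8³) = 2.28096e+06/2956.8 = 771.42 MPa
τ_max = K·τ₀ = 1.1382 × 771.42 = 878.02 MPa

878 MPa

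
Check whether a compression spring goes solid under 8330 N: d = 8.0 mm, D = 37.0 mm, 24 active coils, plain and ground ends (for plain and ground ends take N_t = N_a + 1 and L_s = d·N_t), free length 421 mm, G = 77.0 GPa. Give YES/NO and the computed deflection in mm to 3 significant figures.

YES, δ = 257 mm

k = Gd⁴/(8D³N_a) = (77.0×10³)(8.0⁴)/(8·37.0³·24) = 32.43 N/mm
N_t = 25; L_s = 8.0·25 = 200 mm; δ_solid = L₀ − L_s = 421 − 200 = 221 mm
δ = F/k = 8330/32.43 = 256.86 mm
δ ≥ δ_solid → spring goes solid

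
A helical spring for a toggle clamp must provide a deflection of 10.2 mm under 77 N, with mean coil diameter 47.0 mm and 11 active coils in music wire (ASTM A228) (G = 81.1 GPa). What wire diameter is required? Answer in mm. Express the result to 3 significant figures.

5.40 mm

Required rate k = F/δ = 77/10.2 = 7.549 N/mm
d = (8D³N_a·k / G)^(1/4) = (8·47.0³·11·7.549 / (81.1×10³))^0.25
  = (850.44)^0.25 = 5.4002 mm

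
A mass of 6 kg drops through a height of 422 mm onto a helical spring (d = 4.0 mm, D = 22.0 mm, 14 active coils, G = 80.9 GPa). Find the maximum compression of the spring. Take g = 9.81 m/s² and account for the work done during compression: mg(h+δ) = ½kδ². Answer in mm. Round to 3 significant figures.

k = Gd⁴/(8D³N_a) = (80.9×10³)(4.0⁴)/(8·22.0³·14) = 17.366 N/mm
W = mg = 6 × 9.81 = 58.86 N
½kδ² − Wδ − Wh = 0 → δ = (W + √(W² + 2kWh))/k
δ = (58.86 + √(3464.5 + 862711))/17.366 = (58.86 + 930.69)/17.366 = 56.981 mm

57.0 mm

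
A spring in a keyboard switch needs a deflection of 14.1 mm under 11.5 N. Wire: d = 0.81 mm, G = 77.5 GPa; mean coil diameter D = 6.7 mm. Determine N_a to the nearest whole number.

Required rate k = F/δ = 11.5/14.1 = 0.8156 N/mm
N_a = Gd⁴/(8D³k) = (77.5×10³ × 0.81⁴)/(8 × 6.7³ × 0.8156)
    = 33361.2 / 1962.43 = 17 → 17 coils

17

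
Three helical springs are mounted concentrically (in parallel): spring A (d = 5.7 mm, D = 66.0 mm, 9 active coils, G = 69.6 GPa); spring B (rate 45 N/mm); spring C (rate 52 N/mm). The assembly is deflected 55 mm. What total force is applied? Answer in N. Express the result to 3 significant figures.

5530 N

k_A = Gd⁴/(8D³N_a) = (69.6×10³)(5.7⁴)/(8·66.0³·9) = 3.5493 N/mm
Parallel: k_eq = 3.5493 + 45 + 52 = 100.55 N/mm
F = k_eq·δ = 100.55·55 = 5530.2 N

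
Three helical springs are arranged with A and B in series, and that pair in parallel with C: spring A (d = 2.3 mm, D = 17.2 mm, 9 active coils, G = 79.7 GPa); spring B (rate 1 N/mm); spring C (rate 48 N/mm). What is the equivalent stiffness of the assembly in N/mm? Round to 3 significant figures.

k_A = Gd⁴/(8D³N_a) = (79.7×10³)(2.3⁴)/(8·17.2³·9) = 6.0877 N/mm
Springs A,B series: k_AB = 1/(1/6.0877+1/1) = 0.85891 N/mm; parallel with C: k_eq = 0.85891+48 = 48.859 N/mm

48.9 N/mm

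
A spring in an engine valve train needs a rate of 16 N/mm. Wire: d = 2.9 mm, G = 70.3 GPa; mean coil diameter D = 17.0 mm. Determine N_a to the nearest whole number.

8

N_a = Gd⁴/(8D³k) = (70.3×10³ × 2.9⁴)/(8 × 17.0³ × 16)
    = 4.97219e+06 / 628864 = 7.907 → 8 coils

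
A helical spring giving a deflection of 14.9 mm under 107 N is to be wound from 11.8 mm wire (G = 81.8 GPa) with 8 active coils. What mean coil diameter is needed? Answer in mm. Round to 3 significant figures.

Required rate k = F/δ = 107/14.9 = 7.1812 N/mm
D = (Gd⁴/(8N_a·k))^(1/3) = (81.8×10³·11.8⁴/(8·8·7.1812))^(1/3)
  = (3.45067e+06)^(1/3) = 151.1128 mm

151 mm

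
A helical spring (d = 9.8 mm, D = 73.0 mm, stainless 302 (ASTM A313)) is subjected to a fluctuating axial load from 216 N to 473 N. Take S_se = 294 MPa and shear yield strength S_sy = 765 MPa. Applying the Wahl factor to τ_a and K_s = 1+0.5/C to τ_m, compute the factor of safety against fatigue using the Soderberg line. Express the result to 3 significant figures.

5.04

C = D/d = 73.0/9.8 = 7.4490; K_W = (4C−1)/(4C−4)+0.615/C = 1.1989; K_s = 1+0.5/C = 1.0671
F_a = (F_max−F_min)/2 = 128.5 N; F_m = (F_max+F_min)/2 = 344.5 N
τ_a = K_W·8F_aD/(πd³) = 1.1989 × 25.38 = 30.427 MPa
τ_m = K_s·8F_mD/(πd³) = 1.0671 × 68.042 = 72.609 MPa
Soderberg: 1/n_f = τ_a/S_se + τ_m/S_sy = 30.427/294 + 72.609/765 = 0.10349 + 0.09491 = 0.19841
n_f = 1/0.19841 = 5.04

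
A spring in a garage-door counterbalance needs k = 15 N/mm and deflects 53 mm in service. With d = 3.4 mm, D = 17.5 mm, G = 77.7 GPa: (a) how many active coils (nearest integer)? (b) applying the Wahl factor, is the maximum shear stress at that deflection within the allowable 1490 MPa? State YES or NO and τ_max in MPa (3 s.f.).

N_a = Gd⁴/(8D³k) = (77.7×10³)(3.4⁴)/(8·17.5³·15) = 16.15 → N_a = 16
Actual rate k = Gd⁴/(8D³·16) = 15.136 N/mm
Working load F = kδ = 15.136·53 = 802.21 N
C = 17.5/3.4 = 5.1471; K_W = (4C−1)/(4C−4)+0.615/C = 1.3003
τ_max = K_W·8FD/(πd³) = 1.3003·909.56 = 1182.7 MPa
τ_max ≤ 1490 MPa → acceptable

(a) 16 coils; (b) YES, τ_max = 1180 MPa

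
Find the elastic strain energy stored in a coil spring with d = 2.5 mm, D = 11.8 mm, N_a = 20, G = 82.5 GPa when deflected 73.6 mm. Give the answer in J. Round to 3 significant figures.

33.2 J

k = Gd⁴/(8D³N_a) = (82.5×10³)(2.5⁴)/(8·11.8³·20) = 12.259 N/mm
U = ½kδ² = 0.5 × 12.259 × 73.6² = 33203 N·mm = 33.203 J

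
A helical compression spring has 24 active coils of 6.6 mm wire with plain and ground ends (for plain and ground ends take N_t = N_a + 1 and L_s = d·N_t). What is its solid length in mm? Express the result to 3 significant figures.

165 mm

plain and ground ends: N_t = N_a + 1 = 24 + 1 = 25
L_s = d·N_t = 6.6 × 25 = 165 mm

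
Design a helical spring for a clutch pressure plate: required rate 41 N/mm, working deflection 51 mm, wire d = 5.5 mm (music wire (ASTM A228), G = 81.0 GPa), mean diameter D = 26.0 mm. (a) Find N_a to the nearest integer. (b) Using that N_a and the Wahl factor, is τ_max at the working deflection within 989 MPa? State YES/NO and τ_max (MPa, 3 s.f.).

N_a = Gd⁴/(8D³k) = (81.0×10³)(5.5⁴)/(8·26.0³·41) = 12.86 → N_a = 13
Actual rate k = Gd⁴/(8D³·13) = 40.549 N/mm
Working load F = kδ = 40.549·51 = 2068 N
C = 26.0/5.5 = 4.7273; K_W = (4C−1)/(4C−4)+0.615/C = 1.3313
τ_max = K_W·8FD/(πd³) = 1.3313·822.96 = 1095.6 MPa
τ_max > 989 MPa → exceeds allowable

(a) 13 coils; (b) NO, τ_max = 1100 MPa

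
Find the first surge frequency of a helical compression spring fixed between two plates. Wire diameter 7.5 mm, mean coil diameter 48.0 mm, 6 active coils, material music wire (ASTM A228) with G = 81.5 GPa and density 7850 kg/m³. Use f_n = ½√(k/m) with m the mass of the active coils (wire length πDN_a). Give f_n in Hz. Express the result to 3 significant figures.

197 Hz

k = Gd⁴/(8D³N_a) = (81.5×10³)(7.5⁴)/(8·48.0³·6) = 48.578 N/mm = 48578 N/m
Wire length L = πDN_a = π·48.0·6 = 904.78 mm
m = ρ·(πd²/4)·L = 7850 × 44.179×10⁻⁶ m² × 0.90478 m = 0.31378 kg
f_n = ½√(k/m) = 0.5·√(48578/0.31378) = 0.5·√(1.5482e+05) = 196.73 Hz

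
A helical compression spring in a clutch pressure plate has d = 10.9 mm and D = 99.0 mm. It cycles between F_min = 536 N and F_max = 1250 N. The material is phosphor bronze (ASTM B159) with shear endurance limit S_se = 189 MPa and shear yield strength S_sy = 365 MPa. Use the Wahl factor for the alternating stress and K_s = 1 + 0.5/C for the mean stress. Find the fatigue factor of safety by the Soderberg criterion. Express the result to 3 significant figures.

1.08

C = D/d = 99.0/10.9 = 9.0826; K_W = (4C−1)/(4C−4)+0.615/C = 1.1605; K_s = 1+0.5/C = 1.0551
F_a = (F_max−F_min)/2 = 357 N; F_m = (F_max+F_min)/2 = 893 N
τ_a = K_W·8F_aD/(πd³) = 1.1605 × 69.497 = 80.651 MPa
τ_m = K_s·8F_mD/(πd³) = 1.0551 × 173.84 = 183.41 MPa
Soderberg: 1/n_f = τ_a/S_se + τ_m/S_sy = 80.651/189 + 183.41/365 = 0.42673 + 0.50249 = 0.92922
n_f = 1/0.92922 = 1.076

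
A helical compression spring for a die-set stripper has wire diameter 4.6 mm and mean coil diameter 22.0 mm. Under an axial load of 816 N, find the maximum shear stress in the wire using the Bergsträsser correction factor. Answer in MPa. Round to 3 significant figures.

615 MPa

Spring index C = D/d = 22.0/4.6 = 4.7826
K_B = (4C+2)/(4C−3) = 21.130/16.130 = 1.3100
τ₀ = 8FD/(πd³) = 8·816·22.0/(π·4.6³) = 143616/305.79 = 469.66 MPa
τ_max = K·τ₀ = 1.3100 × 469.66 = 615.24 MPa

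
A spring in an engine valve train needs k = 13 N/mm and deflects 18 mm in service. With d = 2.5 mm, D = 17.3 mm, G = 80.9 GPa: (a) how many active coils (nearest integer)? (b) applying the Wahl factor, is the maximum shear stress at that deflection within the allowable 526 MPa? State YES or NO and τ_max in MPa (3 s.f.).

N_a = Gd⁴/(8D³k) = (80.9×10³)(2.5⁴)/(8·17.3³·13) = 5.869 → N_a = 6
Actual rate k = Gd⁴/(8D³·6) = 12.715 N/mm
Working load F = kδ = 12.715·18 = 228.88 N
C = 17.3/2.5 = 6.9200; K_W = (4C−1)/(4C−4)+0.615/C = 1.2156
τ_max = K_W·8FD/(πd³) = 1.2156·645.31 = 784.41 MPa
τ_max > 526 MPa → exceeds allowable

(a) 6 coils; (b) NO, τ_max = 784 MPa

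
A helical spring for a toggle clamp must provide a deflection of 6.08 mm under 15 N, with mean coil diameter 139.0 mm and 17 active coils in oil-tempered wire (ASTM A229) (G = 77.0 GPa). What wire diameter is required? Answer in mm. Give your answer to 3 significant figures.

10.4 mm

Required rate k = F/δ = 15/6.08 = 2.4671 N/mm
d = (8D³N_a·k / G)^(1/4) = (8·139.0³·17·2.4671 / (77.0×10³))^0.25
  = (11703)^0.25 = 10.4009 mm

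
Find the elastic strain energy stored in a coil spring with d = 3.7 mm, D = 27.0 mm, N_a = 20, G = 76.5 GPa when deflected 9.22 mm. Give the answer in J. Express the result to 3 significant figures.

k = Gd⁴/(8D³N_a) = (76.5×10³)(3.7⁴)/(8·27.0³·20) = 4.5526 N/mm
U = ½kδ² = 0.5 × 4.5526 × 9.22² = 193.5 N·mm = 0.1935 J

0.194 J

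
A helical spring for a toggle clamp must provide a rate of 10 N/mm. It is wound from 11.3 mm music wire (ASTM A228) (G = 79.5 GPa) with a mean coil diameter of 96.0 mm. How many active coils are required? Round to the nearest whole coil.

N_a = Gd⁴/(8D³k) = (79.5×10³ × 11.3⁴)/(8 × 96.0³ × 10)
    = 1.29623e+09 / 7.07789e+07 = 18.31 → 18 coils

18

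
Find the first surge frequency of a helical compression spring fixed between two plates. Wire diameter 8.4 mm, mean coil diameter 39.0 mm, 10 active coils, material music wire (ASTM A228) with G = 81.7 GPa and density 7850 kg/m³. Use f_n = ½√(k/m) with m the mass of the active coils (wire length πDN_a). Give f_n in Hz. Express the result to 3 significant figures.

k = Gd⁴/(8D³N_a) = (81.7×10³)(8.4⁴)/(8·39.0³·10) = 85.715 N/mm = 85715 N/m
Wire length L = πDN_a = π·39.0·10 = 1225.2 mm
m = ρ·(πd²/4)·L = 7850 × 55.418×10⁻⁶ m² × 1.2252 m = 0.53301 kg
f_n = ½√(k/m) = 0.5·√(85715/0.53301) = 0.5·√(1.6081e+05) = 200.51 Hz

201 Hz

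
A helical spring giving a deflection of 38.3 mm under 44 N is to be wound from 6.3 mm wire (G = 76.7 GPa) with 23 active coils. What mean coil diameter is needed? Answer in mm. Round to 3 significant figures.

83.0 mm

Required rate k = F/δ = 44/38.3 = 1.1488 N/mm
D = (Gd⁴/(8N_a·k))^(1/3) = (76.7×10³·6.3⁴/(8·23·1.1488))^(1/3)
  = (571592)^(1/3) = 82.9905 mm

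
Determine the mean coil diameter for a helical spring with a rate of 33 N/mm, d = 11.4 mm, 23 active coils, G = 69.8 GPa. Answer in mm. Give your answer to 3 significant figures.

57.9 mm

D = (Gd⁴/(8N_a·k))^(1/3) = (69.8×10³·11.4⁴/(8·23·33))^(1/3)
  = (194153)^(1/3) = 57.9048 mm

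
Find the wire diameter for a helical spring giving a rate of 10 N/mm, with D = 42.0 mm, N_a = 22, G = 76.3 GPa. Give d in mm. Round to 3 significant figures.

d = (8D³N_a·k / G)^(1/4) = (8·42.0³·22·10 / (76.3×10³))^0.25
  = (1709)^0.25 = 6.4296 mm

6.43 mm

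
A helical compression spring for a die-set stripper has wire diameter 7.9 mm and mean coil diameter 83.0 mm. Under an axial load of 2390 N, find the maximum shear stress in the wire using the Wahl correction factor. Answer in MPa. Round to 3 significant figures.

1170 MPa

Spring index C = D/d = 83.0/7.9 = 10.5063
K_W = (4C−1)/(4C−4) + 0.615/C = 41.025/38.025 + 0.0585 = 1.1374
τ₀ = 8FD/(πd³) = 8·2390·83.0/(π·7.9³) = 1.58696e+06/1548.9 = 1024.6 MPa
τ_max = K·τ₀ = 1.1374 × 1024.6 = 1165.4 MPa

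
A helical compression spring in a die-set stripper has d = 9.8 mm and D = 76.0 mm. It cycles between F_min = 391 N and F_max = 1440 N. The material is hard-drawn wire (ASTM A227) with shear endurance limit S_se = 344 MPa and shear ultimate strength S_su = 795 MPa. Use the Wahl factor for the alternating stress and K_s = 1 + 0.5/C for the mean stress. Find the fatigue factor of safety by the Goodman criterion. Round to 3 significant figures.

1.60

C = D/d = 76.0/9.8 = 7.7551; K_W = (4C−1)/(4C−4)+0.615/C = 1.1903; K_s = 1+0.5/C = 1.0645
F_a = (F_max−F_min)/2 = 524.5 N; F_m = (F_max+F_min)/2 = 915.5 N
τ_a = K_W·8F_aD/(πd³) = 1.1903 × 107.85 = 128.38 MPa
τ_m = K_s·8F_mD/(πd³) = 1.0645 × 188.25 = 200.39 MPa
Goodman: 1/n_f = τ_a/S_se + τ_m/S_su = 128.38/344 + 200.39/795 = 0.37319 + 0.25206 = 0.62525
n_f = 1/0.62525 = 1.599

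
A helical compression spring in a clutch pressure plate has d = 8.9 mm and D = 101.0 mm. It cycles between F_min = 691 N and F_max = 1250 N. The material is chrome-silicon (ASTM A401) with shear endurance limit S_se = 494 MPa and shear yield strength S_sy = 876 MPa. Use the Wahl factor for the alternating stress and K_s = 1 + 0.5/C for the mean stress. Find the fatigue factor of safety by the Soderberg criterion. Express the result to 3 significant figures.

C = D/d = 101.0/8.9 = 11.3483; K_W = (4C−1)/(4C−4)+0.615/C = 1.1267; K_s = 1+0.5/C = 1.0441
F_a = (F_max−F_min)/2 = 279.5 N; F_m = (F_max+F_min)/2 = 970.5 N
τ_a = K_W·8F_aD/(πd³) = 1.1267 × 101.97 = 114.89 MPa
τ_m = K_s·8F_mD/(πd³) = 1.0441 × 354.07 = 369.67 MPa
Soderberg: 1/n_f = τ_a/S_se + τ_m/S_sy = 114.89/494 + 369.67/876 = 0.23256 + 0.42200 = 0.65456
n_f = 1/0.65456 = 1.528

1.53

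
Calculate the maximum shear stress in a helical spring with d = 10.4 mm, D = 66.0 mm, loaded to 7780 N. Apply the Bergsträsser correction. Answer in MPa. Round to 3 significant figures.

1420 MPa

Spring index C = D/d = 66.0/10.4 = 6.3462
K_B = (4C+2)/(4C−3) = 27.385/22.385 = 1.2234
τ₀ = 8FD/(πd³) = 8·7780·66.0/(π·10.4³) = 4.10784e+06/3533.9 = 1162.4 MPa
τ_max = K·τ₀ = 1.2234 × 1162.4 = 1422.1 MPa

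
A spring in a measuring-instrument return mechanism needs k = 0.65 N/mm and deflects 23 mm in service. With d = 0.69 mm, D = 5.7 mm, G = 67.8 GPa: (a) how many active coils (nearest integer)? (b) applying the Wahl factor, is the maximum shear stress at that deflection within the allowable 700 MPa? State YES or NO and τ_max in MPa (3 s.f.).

(a) 16 coils; (b) NO, τ_max = 776 MPa

N_a = Gd⁴/(8D³k) = (67.8×10³)(0.69⁴)/(8·5.7³·0.65) = 15.96 → N_a = 16
Actual rate k = Gd⁴/(8D³·16) = 0.64832 N/mm
Working load F = kδ = 0.64832·23 = 14.911 N
C = 5.7/0.69 = 8.2609; K_W = (4C−1)/(4C−4)+0.615/C = 1.1777
τ_max = K_W·8FD/(πd³) = 1.1777·658.85 = 775.96 MPa
τ_max > 700 MPa → exceeds allowable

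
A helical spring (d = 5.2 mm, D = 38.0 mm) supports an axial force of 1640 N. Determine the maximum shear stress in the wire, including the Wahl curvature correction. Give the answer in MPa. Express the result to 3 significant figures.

Spring index C = D/d = 38.0/5.2 = 7.3077
K_W = (4C−1)/(4C−4) + 0.615/C = 28.231/25.231 + 0.0842 = 1.2031
τ₀ = 8FD/(πd³) = 8·1640·38.0/(π·5.2³) = 498560/441.73 = 1128.6 MPa
τ_max = K·τ₀ = 1.2031 × 1128.6 = 1357.8 MPa

1360 MPa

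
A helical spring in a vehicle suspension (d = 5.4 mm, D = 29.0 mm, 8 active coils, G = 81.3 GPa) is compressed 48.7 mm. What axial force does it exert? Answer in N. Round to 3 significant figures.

k = Gd⁴/(8D³N_a) = (81.3×10³)(5.4⁴)/(8·29.0³·8) = 44.289 N/mm
F = k·δ = 44.289 × 48.7 = 2156.9 N

2160 N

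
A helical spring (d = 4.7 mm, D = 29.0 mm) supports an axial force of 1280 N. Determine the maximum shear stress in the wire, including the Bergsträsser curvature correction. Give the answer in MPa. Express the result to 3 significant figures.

Spring index C = D/d = 29.0/4.7 = 6.1702
K_B = (4C+2)/(4C−3) = 26.681/21.681 = 1.2306
τ₀ = 8FD/(πd³) = 8·1280·29.0/(π·4.7³) = 296960/326.17 = 910.45 MPa
τ_max = K·τ₀ = 1.2306 × 910.45 = 1120.4 MPa

1120 MPa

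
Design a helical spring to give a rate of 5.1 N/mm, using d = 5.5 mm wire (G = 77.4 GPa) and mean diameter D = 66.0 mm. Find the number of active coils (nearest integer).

N_a = Gd⁴/(8D³k) = (77.4×10³ × 5.5⁴)/(8 × 66.0³ × 5.1)
    = 7.08258e+07 / 1.17298e+07 = 6.038 → 6 coils

6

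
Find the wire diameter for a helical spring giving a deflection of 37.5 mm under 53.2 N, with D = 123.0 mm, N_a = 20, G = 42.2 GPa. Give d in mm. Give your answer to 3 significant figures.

Required rate k = F/δ = 53.2/37.5 = 1.4187 N/mm
d = (8D³N_a·k / G)^(1/4) = (8·123.0³·20·1.4187 / (42.2×10³))^0.25
  = (10009)^0.25 = 10.0023 mm

10.0 mm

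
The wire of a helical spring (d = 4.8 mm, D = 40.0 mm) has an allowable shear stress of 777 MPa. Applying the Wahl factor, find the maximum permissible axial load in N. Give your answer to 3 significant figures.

C = D/d = 40.0/4.8 = 8.3333
K_W = (4C−1)/(4C−4) + 0.615/C = 32.333/29.333 + 0.0738 = 1.1761
τ_max = K·8FD/(πd³) → F_max = τ_allow·πd³/(8DK)
F_max = 777·π·4.8³/(8·40.0·1.1761) = 2.6996e+05/376.34 = 717.32 N

717 N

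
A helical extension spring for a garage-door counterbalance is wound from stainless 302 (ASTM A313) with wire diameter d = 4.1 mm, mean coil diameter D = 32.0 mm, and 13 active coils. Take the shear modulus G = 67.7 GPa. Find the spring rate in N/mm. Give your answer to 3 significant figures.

5.61 N/mm

k = Gd⁴/(8D³N_a) = (67.7×10³ × 4.1⁴) / (8 × 32.0³ × 13)
  = 1.91304e+07 / 3.40787e+06 = 5.6136 N/mm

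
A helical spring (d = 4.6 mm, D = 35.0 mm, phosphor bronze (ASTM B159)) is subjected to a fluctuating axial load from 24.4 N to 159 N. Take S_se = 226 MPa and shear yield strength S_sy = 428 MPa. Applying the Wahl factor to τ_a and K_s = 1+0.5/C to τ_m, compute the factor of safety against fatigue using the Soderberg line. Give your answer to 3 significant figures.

1.87

C = D/d = 35.0/4.6 = 7.6087; K_W = (4C−1)/(4C−4)+0.615/C = 1.1943; K_s = 1+0.5/C = 1.0657
F_a = (F_max−F_min)/2 = 67.3 N; F_m = (F_max+F_min)/2 = 91.7 N
τ_a = K_W·8F_aD/(πd³) = 1.1943 × 61.624 = 73.598 MPa
τ_m = K_s·8F_mD/(πd³) = 1.0657 × 83.966 = 89.484 MPa
Soderberg: 1/n_f = τ_a/S_se + τ_m/S_sy = 73.598/226 + 89.484/428 = 0.32566 + 0.20907 = 0.53473
n_f = 1/0.53473 = 1.87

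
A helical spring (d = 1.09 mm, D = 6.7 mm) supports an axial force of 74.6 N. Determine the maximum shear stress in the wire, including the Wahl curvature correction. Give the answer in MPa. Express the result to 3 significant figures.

Spring index C = D/d = 6.7/1.09 = 6.1468
K_W = (4C−1)/(4C−4) + 0.615/C = 23.587/20.587 + 0.1001 = 1.2458
τ₀ = 8FD/(πd³) = 8·74.6·6.7/(π·1.09³) = 3998.56/4.0685 = 982.82 MPa
τ_max = K·τ₀ = 1.2458 × 982.82 = 1224.4 MPa

1220 MPa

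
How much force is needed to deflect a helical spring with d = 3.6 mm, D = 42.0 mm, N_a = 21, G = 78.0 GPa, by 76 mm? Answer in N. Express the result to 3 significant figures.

80.0 N

k = Gd⁴/(8D³N_a) = (78.0×10³)(3.6⁴)/(8·42.0³·21) = 1.0526 N/mm
F = k·δ = 1.0526 × 76 = 79.995 N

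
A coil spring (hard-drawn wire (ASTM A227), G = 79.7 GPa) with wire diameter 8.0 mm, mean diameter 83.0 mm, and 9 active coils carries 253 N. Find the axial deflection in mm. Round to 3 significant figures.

31.9 mm

k = Gd⁴/(8D³N_a) = (79.7×10³)(8.0⁴)/(8·83.0³·9) = 7.9296 N/mm
δ = F/k = 253 / 7.9296 = 31.906 mm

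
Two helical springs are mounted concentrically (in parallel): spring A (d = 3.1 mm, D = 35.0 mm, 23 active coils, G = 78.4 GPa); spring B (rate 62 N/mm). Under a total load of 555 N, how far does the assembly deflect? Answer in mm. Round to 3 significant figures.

k_A = Gd⁴/(8D³N_a) = (78.4×10³)(3.1⁴)/(8·35.0³·23) = 0.91778 N/mm
Parallel: k_eq = 0.91778 + 62 = 62.918 N/mm
δ = F/k_eq = 555/62.918 = 8.821 mm

8.82 mm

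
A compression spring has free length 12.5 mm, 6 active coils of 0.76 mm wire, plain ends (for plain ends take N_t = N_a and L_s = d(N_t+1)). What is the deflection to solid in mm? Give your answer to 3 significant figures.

N_t = 6; L_s = 0.76·7 = 5.32 mm
δ_solid = L₀ − L_s = 12.5 − 5.32 = 7.18 mm

7.18 mm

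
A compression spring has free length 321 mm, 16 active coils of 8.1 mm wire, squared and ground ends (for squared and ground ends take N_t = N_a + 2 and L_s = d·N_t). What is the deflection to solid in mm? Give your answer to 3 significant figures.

175 mm

N_t = 18; L_s = 8.1·18 = 145.8 mm
δ_solid = L₀ − L_s = 321 − 145.8 = 175.2 mm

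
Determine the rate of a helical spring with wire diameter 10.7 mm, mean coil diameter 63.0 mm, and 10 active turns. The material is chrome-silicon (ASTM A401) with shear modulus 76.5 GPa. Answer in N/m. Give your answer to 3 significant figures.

50100 N/m

k = Gd⁴/(8D³N_a) = (76.5×10³ × 10.7⁴) / (8 × 63.0³ × 10)
  = 1.00276e+09 / 2.00038e+07 = 50.129 N/mm = 50129 N/m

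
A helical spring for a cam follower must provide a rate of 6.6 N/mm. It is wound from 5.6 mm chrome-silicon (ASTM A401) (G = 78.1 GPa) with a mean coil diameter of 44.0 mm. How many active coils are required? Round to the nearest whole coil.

N_a = Gd⁴/(8D³k) = (78.1×10³ × 5.6⁴)/(8 × 44.0³ × 6.6)
    = 7.68074e+07 / 4.49772e+06 = 17.08 → 17 coils

17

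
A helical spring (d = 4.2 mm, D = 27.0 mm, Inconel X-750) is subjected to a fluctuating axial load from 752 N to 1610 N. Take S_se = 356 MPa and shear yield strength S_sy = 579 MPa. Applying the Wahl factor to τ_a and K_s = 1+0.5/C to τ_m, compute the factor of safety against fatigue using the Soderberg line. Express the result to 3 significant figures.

0.292

C = D/d = 27.0/4.2 = 6.4286; K_W = (4C−1)/(4C−4)+0.615/C = 1.2338; K_s = 1+0.5/C = 1.0778
F_a = (F_max−F_min)/2 = 429 N; F_m = (F_max+F_min)/2 = 1181 N
τ_a = K_W·8F_aD/(πd³) = 1.2338 × 398.12 = 491.21 MPa
τ_m = K_s·8F_mD/(πd³) = 1.0778 × 1096 = 1181.2 MPa
Soderberg: 1/n_f = τ_a/S_se + τ_m/S_sy = 491.21/356 + 1181.2/579 = 1.37980 + 2.04012 = 3.4199
n_f = 1/3.4199 = 0.2924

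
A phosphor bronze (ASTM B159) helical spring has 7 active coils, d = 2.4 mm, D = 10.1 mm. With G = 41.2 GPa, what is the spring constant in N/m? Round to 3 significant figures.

k = Gd⁴/(8D³N_a) = (41.2×10³ × 2.4⁴) / (8 × 10.1³ × 7)
  = 1.36692e+06 / 57696.9 = 23.691 N/mm = 23691 N/m

23700 N/m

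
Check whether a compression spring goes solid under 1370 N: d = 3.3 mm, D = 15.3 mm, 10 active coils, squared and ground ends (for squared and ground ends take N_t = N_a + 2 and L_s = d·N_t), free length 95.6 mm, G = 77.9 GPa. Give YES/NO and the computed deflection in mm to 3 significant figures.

NO, δ = 42.5 mm

k = Gd⁴/(8D³N_a) = (77.9×10³)(3.3⁴)/(8·15.3³·10) = 32.243 N/mm
N_t = 12; L_s = 3.3·12 = 39.6 mm; δ_solid = L₀ − L_s = 95.6 − 39.6 = 56 mm
δ = F/k = 1370/32.243 = 42.49 mm
δ < δ_solid → spring does not go solid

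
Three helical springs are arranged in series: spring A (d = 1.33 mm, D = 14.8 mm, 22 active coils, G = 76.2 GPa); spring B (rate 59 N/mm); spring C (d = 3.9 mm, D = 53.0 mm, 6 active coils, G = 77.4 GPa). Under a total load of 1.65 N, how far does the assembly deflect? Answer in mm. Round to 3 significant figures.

k_A = Gd⁴/(8D³N_a) = (76.2×10³)(1.33⁴)/(8·14.8³·22) = 0.41789 N/mm
k_C = Gd⁴/(8D³N_a) = (77.4×10³)(3.9⁴)/(8·53.0³·6) = 2.5057 N/mm
Series: 1/k_eq = 1/0.41789 + 1/59 + 1/2.5057 = 2.809; k_eq = 0.356 N/mm
δ = F/k_eq = 1.65/0.356 = 4.6349 mm

4.63 mm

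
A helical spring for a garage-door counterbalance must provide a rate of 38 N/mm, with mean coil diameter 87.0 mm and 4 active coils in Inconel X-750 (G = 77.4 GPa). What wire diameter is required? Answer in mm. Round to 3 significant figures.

d = (8D³N_a·k / G)^(1/4) = (8·87.0³·4·38 / (77.4×10³))^0.25
  = (10345)^0.25 = 10.0853 mm

10.1 mm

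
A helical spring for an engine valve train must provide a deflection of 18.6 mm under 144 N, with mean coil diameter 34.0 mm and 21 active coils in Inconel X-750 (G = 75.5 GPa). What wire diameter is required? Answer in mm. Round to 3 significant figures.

5.10 mm

Required rate k = F/δ = 144/18.6 = 7.7419 N/mm
d = (8D³N_a·k / G)^(1/4) = (8·34.0³·21·7.7419 / (75.5×10³))^0.25
  = (677.09)^0.25 = 5.1011 mm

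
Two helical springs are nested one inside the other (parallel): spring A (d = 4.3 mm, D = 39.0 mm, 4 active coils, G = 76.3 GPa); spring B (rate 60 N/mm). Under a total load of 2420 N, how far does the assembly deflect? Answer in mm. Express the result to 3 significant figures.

32.8 mm

k_A = Gd⁴/(8D³N_a) = (76.3×10³)(4.3⁴)/(8·39.0³·4) = 13.742 N/mm
Parallel: k_eq = 13.742 + 60 = 73.742 N/mm
δ = F/k_eq = 2420/73.742 = 32.817 mm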